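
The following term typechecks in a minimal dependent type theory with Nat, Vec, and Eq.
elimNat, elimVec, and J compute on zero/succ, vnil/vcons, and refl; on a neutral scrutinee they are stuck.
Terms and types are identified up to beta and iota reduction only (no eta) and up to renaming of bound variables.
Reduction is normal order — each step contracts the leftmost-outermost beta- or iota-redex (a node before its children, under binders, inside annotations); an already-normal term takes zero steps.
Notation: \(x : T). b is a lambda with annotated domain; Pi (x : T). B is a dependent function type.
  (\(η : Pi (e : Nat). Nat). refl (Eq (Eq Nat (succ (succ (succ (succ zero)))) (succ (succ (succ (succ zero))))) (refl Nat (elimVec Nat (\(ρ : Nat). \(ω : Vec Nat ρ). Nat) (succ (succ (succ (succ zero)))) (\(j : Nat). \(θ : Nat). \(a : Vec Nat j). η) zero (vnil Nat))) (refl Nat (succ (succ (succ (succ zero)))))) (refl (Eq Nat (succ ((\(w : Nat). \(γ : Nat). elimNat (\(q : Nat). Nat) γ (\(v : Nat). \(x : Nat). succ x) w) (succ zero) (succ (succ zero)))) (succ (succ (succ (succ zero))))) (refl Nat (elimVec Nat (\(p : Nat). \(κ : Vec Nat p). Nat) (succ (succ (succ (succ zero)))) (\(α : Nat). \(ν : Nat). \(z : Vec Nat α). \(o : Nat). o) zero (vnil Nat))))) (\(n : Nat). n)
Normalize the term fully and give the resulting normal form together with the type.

resulting normal form:
  refl (Eq (Eq Nat (succ (succ (succ (succ zero)))) (succ (succ (succ (succ zero))))) (refl Nat (succ (succ (succ (succ zero))))) (refl Nat (succ (succ (succ (succ zero)))))) (refl (Eq Nat (succ (succ (succ (succ zero)))) (succ (succ (succ (succ zero))))) (refl Nat (succ (succ (succ (succ zero))))))
type:
  Eq (Eq (Eq Nat (succ (succ (succ (succ zero)))) (succ (succ (succ (succ zero))))) (refl Nat (succ (succ (succ (succ zero))))) (refl Nat (succ (succ (succ (succ zero)))))) (refl (Eq Nat (succ (succ (succ (succ zero)))) (succ (succ (succ (succ zero))))) (refl Nat (succ (succ (succ (succ zero)))))) (refl (Eq Nat (succ (succ (succ (succ zero)))) (succ (succ (succ (succ zero))))) (refl Nat (succ (succ (succ (succ zero))))))
observation: contracting a beta-redex first, the term normalizes in 9 steps.


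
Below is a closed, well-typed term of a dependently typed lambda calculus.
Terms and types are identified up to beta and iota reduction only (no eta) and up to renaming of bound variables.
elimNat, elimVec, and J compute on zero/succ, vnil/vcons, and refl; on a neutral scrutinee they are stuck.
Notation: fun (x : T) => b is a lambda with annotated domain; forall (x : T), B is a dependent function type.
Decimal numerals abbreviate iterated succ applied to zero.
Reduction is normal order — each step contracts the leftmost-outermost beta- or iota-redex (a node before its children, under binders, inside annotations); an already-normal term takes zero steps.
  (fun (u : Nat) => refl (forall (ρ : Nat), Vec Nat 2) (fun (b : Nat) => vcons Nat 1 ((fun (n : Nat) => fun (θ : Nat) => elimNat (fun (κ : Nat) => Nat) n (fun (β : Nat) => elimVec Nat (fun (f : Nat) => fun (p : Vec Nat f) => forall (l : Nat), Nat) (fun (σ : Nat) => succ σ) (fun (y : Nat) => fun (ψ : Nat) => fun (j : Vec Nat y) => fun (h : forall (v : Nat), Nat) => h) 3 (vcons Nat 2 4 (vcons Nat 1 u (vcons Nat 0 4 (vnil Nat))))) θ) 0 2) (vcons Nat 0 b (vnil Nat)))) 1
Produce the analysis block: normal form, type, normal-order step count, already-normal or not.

resulting normal form:
  refl (forall (u : Nat), Vec Nat 2) (fun (ρ : Nat) => vcons Nat 1 2 (vcons Nat 0 ρ (vnil Nat)))
the term's type:
  Eq (forall (u : Nat), Vec Nat 2) (fun (ρ : Nat) => vcons Nat 1 2 (vcons Nat 0 ρ (vnil Nat))) (fun (b : Nat) => vcons Nat 1 2 (vcons Nat 0 b (vnil Nat)))
normal-order step count: 42
term was already normal: no
first contracted redex: a beta-redex


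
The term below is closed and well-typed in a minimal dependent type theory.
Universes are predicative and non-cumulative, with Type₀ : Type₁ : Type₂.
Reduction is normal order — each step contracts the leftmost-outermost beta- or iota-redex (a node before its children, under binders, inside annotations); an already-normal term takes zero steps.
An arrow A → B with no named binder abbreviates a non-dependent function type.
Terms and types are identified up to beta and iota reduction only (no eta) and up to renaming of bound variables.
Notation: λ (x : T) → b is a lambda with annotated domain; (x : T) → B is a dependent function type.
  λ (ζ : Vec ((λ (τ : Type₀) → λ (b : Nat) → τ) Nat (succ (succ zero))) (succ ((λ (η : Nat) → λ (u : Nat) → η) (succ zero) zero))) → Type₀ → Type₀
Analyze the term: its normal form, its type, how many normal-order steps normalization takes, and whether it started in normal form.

reduced normal form:
  λ (ζ : Vec Nat (succ (succ zero))) → Type₀ → Type₀
inferred type:
  Vec Nat (succ (succ zero)) → Type₁
reduction steps (normal order): 4
started in normal form: no
first redex: a beta-redex


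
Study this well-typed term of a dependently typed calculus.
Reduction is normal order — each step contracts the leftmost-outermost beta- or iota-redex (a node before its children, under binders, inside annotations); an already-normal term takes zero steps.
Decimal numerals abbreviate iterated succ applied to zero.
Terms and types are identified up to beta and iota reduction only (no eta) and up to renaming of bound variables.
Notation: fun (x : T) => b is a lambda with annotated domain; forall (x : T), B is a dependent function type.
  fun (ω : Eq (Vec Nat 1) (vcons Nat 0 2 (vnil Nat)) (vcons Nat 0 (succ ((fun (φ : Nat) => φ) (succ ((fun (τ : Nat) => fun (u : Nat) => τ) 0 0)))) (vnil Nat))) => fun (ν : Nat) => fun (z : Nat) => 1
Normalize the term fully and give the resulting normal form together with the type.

reduced normal form:
  fun (ω : Eq (Vec Nat 1) (vcons Nat 0 2 (vnil Nat)) (vcons Nat 0 2 (vnil Nat))) => fun (φ : Nat) => fun (τ : Nat) => 1
the term's type:
  forall (ω : Eq (Vec Nat 1) (vcons Nat 0 2 (vnil Nat)) (vcons Nat 0 2 (vnil Nat))), forall (φ : Nat), forall (τ : Nat), Nat
observation: 3 normal-order steps normalize the term, beginning with a beta-redex.


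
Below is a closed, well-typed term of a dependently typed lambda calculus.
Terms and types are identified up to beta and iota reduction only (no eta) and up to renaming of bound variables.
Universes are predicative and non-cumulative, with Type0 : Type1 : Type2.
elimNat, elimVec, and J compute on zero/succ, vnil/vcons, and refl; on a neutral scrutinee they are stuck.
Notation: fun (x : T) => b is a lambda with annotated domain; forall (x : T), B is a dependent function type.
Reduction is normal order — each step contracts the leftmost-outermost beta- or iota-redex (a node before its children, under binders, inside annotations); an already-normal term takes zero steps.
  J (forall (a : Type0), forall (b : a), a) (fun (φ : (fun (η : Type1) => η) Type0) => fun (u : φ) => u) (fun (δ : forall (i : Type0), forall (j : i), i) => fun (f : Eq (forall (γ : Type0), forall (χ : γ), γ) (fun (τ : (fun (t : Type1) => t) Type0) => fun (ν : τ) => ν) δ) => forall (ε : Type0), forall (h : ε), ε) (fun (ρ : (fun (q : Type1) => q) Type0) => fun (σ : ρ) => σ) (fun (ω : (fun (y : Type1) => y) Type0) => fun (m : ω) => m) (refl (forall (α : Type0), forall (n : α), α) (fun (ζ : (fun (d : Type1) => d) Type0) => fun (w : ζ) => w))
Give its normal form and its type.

reduced normal form:
  fun (a : Type0) => fun (b : a) => b
type:
  forall (a : Type0), forall (b : a), a


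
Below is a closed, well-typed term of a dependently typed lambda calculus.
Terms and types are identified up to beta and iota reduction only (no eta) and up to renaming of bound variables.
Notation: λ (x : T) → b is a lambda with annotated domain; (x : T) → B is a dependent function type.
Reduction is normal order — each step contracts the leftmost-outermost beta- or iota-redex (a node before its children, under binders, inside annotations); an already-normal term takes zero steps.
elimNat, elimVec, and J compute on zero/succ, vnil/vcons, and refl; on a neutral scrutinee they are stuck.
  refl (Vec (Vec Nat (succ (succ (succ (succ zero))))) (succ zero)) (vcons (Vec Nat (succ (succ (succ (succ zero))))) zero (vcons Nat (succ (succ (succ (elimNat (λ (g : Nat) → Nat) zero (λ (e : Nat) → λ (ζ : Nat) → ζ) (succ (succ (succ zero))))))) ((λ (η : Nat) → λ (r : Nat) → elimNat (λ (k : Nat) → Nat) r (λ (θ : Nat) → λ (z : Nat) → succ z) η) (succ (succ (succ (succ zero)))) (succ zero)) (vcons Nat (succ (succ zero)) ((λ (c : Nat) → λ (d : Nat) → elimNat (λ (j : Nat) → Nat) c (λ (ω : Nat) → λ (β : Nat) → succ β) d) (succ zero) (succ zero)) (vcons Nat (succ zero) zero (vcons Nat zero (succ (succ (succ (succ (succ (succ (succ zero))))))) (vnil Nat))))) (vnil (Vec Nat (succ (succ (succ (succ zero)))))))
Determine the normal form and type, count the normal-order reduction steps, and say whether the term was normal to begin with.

reduced normal form:
  refl (Vec (Vec Nat (succ (succ (succ (succ zero))))) (succ zero)) (vcons (Vec Nat (succ (succ (succ (succ zero))))) zero (vcons Nat (succ (succ (succ zero))) (succ (succ (succ (succ (succ zero))))) (vcons Nat (succ (succ zero)) (succ (succ zero)) (vcons Nat (succ zero) zero (vcons Nat zero (succ (succ (succ (succ (succ (succ (succ zero))))))) (vnil Nat))))) (vnil (Vec Nat (succ (succ (succ (succ zero)))))))
inferred type:
  Eq (Vec (Vec Nat (succ (succ (succ (succ zero))))) (succ zero)) (vcons (Vec Nat (succ (succ (succ (succ zero))))) zero (vcons Nat (succ (succ (succ zero))) (succ (succ (succ (succ (succ zero))))) (vcons Nat (succ (succ zero)) (succ (succ zero)) (vcons Nat (succ zero) zero (vcons Nat zero (succ (succ (succ (succ (succ (succ (succ zero))))))) (vnil Nat))))) (vnil (Vec Nat (succ (succ (succ (succ zero))))))) (vcons (Vec Nat (succ (succ (succ (succ zero))))) zero (vcons Nat (succ (succ (succ zero))) (succ (succ (succ (succ (succ zero))))) (vcons Nat (succ (succ zero)) (succ (succ zero)) (vcons Nat (succ zero) zero (vcons Nat zero (succ (succ (succ (succ (succ (succ (succ zero))))))) (vnil Nat))))) (vnil (Vec Nat (succ (succ (succ (succ zero)))))))
steps to reach normal form (normal order): 31
started in normal form: no
first redex: an elimNat iota-redex


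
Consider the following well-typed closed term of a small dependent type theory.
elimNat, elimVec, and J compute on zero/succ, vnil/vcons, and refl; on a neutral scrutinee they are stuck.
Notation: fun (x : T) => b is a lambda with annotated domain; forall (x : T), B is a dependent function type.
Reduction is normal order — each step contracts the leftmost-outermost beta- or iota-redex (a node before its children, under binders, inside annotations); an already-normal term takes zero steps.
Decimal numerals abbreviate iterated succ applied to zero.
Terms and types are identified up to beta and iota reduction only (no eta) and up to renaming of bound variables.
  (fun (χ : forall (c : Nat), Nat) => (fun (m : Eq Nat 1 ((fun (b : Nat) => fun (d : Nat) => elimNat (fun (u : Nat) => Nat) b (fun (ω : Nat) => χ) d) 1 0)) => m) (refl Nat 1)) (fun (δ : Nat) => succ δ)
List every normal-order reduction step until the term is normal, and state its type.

normal-order reduction:
  (fun (χ : forall (c : Nat), Nat) => (fun (m : Eq Nat 1 ((fun (b : Nat) => fun (d : Nat) => elimNat (fun (u : Nat) => Nat) b (fun (ω : Nat) => χ) d) 1 0)) => m) (refl Nat 1)) (fun (δ : Nat) => succ δ)
  ~> (fun (χ : Eq Nat 1 ((fun (c : Nat) => fun (m : Nat) => elimNat (fun (b : Nat) => Nat) c (fun (d : Nat) => fun (u : Nat) => succ u) m) 1 0)) => χ) (refl Nat 1)
  ~> refl Nat 1
inferred type:
  Eq Nat 1 1


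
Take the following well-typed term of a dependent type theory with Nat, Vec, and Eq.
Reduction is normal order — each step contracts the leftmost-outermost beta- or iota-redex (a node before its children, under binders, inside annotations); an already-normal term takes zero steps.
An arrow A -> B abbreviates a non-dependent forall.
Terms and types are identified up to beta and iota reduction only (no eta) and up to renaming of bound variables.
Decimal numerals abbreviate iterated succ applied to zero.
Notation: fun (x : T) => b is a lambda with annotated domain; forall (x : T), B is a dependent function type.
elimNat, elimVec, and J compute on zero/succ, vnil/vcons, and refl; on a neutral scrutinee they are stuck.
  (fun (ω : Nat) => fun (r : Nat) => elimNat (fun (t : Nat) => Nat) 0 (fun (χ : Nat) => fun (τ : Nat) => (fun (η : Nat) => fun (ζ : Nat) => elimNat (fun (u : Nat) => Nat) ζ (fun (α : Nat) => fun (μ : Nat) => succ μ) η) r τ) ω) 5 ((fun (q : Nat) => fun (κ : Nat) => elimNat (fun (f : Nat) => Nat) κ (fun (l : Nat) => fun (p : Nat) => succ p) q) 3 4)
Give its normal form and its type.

resulting normal form:
  35
the term's type:
  Nat
observation: the first redex contracted is a beta-redex; the normal form is reached in 198 normal-order steps.


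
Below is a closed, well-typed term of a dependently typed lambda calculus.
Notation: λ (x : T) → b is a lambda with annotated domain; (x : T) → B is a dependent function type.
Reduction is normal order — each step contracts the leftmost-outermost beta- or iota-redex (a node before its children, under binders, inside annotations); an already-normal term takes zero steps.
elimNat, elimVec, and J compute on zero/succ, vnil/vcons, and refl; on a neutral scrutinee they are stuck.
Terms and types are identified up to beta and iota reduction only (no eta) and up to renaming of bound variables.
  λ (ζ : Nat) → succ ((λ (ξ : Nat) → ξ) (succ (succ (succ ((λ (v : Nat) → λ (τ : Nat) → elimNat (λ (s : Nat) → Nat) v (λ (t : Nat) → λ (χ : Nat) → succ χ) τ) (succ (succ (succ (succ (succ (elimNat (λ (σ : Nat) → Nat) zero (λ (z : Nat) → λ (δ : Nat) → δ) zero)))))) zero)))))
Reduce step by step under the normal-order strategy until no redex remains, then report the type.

normal-order reduction:
  λ (ζ : Nat) → succ ((λ (ξ : Nat) → ξ) (succ (succ (succ ((λ (v : Nat) → λ (τ : Nat) → elimNat (λ (s : Nat) → Nat) v (λ (t : Nat) → λ (χ : Nat) → succ χ) τ) (succ (succ (succ (succ (succ (elimNat (λ (σ : Nat) → Nat) zero (λ (z : Nat) → λ (δ : Nat) → δ) zero)))))) zero)))))
  ~> λ (ζ : Nat) → succ (succ (succ (succ ((λ (ξ : Nat) → λ (v : Nat) → elimNat (λ (τ : Nat) → Nat) ξ (λ (s : Nat) → λ (t : Nat) → succ t) v) (succ (succ (succ (succ (succ (elimNat (λ (χ : Nat) → Nat) zero (λ (σ : Nat) → λ (z : Nat) → z) zero)))))) zero))))
  ~> λ (ζ : Nat) → succ (succ (succ (succ ((λ (ξ : Nat) → elimNat (λ (v : Nat) → Nat) (succ (succ (succ (succ (succ (elimNat (λ (τ : Nat) → Nat) zero (λ (s : Nat) → λ (t : Nat) → t) zero)))))) (λ (χ : Nat) → λ (σ : Nat) → succ σ) ξ) zero))))
  ~> λ (ζ : Nat) → succ (succ (succ (succ (elimNat (λ (ξ : Nat) → Nat) (succ (succ (succ (succ (succ (elimNat (λ (v : Nat) → Nat) zero (λ (τ : Nat) → λ (s : Nat) → s) zero)))))) (λ (t : Nat) → λ (χ : Nat) → succ χ) zero))))
  ~> λ (ζ : Nat) → succ (succ (succ (succ (succ (succ (succ (succ (succ (elimNat (λ (ξ : Nat) → Nat) zero (λ (v : Nat) → λ (τ : Nat) → τ) zero)))))))))
  ~> λ (ζ : Nat) → succ (succ (succ (succ (succ (succ (succ (succ (succ zero))))))))
inferred type:
  (ζ : Nat) → Nat


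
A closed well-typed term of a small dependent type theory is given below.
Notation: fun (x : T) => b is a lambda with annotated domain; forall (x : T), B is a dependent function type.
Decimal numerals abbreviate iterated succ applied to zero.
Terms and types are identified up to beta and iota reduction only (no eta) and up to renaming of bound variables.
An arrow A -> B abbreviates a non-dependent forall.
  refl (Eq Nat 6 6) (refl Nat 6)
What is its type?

inferred type:
  Eq (Eq Nat 6 6) (refl Nat 6) (refl Nat 6)


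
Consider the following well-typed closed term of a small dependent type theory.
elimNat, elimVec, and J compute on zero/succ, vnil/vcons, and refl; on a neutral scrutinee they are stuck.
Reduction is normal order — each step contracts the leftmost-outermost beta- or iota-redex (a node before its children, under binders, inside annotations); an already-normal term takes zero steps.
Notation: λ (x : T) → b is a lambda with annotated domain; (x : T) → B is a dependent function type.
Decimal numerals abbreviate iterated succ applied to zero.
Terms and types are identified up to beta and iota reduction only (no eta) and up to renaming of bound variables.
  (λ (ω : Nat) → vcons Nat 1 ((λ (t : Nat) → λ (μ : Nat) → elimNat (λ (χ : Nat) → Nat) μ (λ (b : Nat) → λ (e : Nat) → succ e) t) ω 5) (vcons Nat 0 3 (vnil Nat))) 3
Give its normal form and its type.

normal form:
  vcons Nat 1 8 (vcons Nat 0 3 (vnil Nat))
the term's type:
  Vec Nat 2
observation: 13 normal-order steps separate the term from its normal form.


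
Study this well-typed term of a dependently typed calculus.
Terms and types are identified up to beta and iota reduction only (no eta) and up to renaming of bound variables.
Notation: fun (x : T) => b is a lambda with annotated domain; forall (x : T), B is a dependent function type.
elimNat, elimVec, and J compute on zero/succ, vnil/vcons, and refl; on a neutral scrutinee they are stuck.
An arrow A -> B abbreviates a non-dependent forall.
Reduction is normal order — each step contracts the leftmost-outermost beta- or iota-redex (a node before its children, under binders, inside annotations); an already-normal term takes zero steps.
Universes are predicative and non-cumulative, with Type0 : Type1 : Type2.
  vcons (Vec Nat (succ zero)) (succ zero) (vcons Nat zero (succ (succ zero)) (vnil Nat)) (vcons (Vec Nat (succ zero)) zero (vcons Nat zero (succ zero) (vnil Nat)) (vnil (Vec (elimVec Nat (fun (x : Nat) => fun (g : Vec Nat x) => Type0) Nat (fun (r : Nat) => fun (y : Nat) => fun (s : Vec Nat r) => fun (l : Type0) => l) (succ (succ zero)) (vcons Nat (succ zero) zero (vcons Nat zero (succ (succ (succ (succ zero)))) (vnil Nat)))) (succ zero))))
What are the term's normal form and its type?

reduced normal form:
  vcons (Vec Nat (succ zero)) (succ zero) (vcons Nat zero (succ (succ zero)) (vnil Nat)) (vcons (Vec Nat (succ zero)) zero (vcons Nat zero (succ zero) (vnil Nat)) (vnil (Vec Nat (succ zero))))
the term's type:
  Vec (Vec Nat (succ zero)) (succ (succ zero))


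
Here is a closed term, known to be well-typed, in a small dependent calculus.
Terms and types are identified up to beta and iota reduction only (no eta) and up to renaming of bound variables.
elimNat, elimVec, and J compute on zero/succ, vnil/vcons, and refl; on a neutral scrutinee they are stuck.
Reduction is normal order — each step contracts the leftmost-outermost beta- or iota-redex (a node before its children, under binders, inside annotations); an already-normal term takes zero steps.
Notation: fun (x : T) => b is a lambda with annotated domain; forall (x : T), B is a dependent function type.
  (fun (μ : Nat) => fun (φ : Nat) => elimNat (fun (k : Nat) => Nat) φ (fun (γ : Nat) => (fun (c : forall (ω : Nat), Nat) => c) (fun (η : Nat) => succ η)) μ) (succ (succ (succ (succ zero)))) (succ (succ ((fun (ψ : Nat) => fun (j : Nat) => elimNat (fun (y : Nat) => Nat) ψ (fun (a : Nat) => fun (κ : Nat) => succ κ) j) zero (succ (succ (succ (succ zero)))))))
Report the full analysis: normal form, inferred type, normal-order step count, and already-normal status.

resulting normal form:
  succ (succ (succ (succ (succ (succ (succ (succ (succ (succ zero)))))))))
inferred type:
  Nat
steps to reach normal form (normal order): 34
term was already normal: no
first contracted redex: a beta-redex


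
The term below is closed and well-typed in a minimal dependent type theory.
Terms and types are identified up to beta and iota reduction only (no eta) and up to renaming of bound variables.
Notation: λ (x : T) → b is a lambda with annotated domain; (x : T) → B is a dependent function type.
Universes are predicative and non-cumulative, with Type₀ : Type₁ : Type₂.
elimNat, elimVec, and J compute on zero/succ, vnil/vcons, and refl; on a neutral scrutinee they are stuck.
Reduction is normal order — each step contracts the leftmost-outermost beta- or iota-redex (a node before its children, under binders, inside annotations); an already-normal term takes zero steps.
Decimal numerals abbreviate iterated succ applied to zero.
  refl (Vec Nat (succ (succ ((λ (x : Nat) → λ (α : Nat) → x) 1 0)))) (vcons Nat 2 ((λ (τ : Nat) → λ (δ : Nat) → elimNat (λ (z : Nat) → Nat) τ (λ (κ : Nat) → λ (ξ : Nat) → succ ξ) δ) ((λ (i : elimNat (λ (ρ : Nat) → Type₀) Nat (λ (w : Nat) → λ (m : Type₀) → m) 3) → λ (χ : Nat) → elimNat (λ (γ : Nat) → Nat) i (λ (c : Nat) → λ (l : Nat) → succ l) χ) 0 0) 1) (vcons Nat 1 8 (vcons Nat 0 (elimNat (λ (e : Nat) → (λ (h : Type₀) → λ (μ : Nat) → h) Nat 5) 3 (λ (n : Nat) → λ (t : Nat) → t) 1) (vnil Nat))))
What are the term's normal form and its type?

reduced normal form:
  refl (Vec Nat 3) (vcons Nat 2 1 (vcons Nat 1 8 (vcons Nat 0 3 (vnil Nat))))
the term's type:
  Eq (Vec Nat 3) (vcons Nat 2 1 (vcons Nat 1 8 (vcons Nat 0 3 (vnil Nat)))) (vcons Nat 2 1 (vcons Nat 1 8 (vcons Nat 0 3 (vnil Nat))))


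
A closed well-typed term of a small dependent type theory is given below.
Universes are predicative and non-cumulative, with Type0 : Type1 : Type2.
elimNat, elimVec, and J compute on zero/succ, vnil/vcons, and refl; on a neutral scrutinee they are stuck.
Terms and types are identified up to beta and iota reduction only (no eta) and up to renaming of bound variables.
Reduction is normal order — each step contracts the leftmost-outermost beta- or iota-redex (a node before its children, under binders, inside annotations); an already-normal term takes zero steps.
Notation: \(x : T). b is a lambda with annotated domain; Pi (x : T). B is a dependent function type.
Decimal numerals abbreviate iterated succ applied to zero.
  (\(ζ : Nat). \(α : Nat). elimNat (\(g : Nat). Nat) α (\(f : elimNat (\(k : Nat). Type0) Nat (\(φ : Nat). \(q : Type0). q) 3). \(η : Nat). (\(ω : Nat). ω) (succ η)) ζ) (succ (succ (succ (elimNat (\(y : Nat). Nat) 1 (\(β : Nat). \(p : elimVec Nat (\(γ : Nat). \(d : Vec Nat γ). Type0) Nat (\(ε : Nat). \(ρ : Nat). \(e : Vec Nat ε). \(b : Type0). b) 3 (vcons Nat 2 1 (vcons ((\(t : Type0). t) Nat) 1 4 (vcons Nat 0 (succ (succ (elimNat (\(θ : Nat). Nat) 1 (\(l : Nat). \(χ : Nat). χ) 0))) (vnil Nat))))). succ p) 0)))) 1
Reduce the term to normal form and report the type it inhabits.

reduced normal form:
  5
inferred type:
  Nat
observation: the leftmost-outermost redex is a beta-redex, and normalization takes 30 steps.


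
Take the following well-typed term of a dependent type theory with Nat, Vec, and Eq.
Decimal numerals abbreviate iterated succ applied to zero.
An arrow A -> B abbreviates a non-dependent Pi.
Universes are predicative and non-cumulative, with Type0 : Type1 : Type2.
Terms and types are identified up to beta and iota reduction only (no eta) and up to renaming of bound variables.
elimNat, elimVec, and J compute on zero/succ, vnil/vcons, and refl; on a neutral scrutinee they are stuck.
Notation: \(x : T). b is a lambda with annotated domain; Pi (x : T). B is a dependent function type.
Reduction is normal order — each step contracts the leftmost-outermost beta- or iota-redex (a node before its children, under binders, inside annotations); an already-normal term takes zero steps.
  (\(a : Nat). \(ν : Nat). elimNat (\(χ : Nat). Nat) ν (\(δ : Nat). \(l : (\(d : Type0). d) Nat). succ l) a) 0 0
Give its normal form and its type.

resulting normal form:
  0
the term's type:
  Nat


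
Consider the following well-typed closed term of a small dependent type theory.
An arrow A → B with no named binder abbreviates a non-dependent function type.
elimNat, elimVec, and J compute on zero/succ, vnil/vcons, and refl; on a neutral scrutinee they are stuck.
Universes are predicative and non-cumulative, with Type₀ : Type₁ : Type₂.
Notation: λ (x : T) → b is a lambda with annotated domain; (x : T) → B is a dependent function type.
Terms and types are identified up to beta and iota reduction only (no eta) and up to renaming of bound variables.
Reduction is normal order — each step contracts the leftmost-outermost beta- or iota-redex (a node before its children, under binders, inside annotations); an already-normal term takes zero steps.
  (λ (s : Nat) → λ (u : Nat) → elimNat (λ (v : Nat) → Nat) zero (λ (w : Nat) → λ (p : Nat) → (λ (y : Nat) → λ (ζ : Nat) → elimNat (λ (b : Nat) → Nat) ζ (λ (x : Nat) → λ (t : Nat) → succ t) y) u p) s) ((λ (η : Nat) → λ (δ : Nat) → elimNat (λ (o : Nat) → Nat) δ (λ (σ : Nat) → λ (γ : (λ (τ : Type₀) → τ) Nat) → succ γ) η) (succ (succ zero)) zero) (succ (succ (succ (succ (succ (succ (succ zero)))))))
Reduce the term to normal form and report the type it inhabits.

resulting normal form:
  succ (succ (succ (succ (succ (succ (succ (succ (succ (succ (succ (succ (succ (succ zero)))))))))))))
type:
  Nat
observation: the first redex contracted is a beta-redex; the normal form is reached in 42 normal-order steps.


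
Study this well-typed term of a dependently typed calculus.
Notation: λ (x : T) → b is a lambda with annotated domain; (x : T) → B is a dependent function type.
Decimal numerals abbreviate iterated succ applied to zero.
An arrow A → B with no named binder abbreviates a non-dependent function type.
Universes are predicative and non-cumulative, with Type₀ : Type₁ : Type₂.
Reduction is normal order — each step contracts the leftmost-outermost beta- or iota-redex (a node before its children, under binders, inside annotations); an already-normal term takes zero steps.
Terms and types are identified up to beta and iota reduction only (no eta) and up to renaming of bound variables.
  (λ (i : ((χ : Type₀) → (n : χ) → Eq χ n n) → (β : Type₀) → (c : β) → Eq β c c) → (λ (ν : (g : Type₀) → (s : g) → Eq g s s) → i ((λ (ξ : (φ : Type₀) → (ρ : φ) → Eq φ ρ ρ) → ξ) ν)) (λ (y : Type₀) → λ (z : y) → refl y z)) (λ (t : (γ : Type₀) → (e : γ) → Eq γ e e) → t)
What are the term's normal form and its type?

resulting normal form:
  λ (i : Type₀) → λ (χ : i) → refl i χ
inferred type:
  (i : Type₀) → (χ : i) → Eq i χ χ
observation: the term reaches its normal form after 4 normal-order steps.


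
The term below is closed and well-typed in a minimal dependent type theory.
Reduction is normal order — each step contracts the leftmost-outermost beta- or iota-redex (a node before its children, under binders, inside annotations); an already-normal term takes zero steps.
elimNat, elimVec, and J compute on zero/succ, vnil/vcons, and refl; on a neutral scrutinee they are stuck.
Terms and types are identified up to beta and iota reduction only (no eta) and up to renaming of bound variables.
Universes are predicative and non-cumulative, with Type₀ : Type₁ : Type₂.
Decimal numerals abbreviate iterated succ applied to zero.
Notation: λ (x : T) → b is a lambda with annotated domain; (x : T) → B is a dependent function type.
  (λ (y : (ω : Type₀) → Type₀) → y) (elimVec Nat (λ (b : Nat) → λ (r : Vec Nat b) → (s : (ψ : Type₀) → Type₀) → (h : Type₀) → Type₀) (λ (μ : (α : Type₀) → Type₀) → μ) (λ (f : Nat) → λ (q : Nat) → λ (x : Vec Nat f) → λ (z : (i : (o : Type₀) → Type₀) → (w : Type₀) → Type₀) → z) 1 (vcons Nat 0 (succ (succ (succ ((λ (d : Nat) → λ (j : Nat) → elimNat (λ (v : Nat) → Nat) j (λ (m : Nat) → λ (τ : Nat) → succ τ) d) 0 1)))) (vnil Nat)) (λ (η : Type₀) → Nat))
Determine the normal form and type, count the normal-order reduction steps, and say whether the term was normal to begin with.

reduced normal form:
  λ (y : Type₀) → Nat
inferred type:
  (y : Type₀) → Type₀
steps to reach normal form (normal order): 8
term was already normal: no
first redex: a beta-redex


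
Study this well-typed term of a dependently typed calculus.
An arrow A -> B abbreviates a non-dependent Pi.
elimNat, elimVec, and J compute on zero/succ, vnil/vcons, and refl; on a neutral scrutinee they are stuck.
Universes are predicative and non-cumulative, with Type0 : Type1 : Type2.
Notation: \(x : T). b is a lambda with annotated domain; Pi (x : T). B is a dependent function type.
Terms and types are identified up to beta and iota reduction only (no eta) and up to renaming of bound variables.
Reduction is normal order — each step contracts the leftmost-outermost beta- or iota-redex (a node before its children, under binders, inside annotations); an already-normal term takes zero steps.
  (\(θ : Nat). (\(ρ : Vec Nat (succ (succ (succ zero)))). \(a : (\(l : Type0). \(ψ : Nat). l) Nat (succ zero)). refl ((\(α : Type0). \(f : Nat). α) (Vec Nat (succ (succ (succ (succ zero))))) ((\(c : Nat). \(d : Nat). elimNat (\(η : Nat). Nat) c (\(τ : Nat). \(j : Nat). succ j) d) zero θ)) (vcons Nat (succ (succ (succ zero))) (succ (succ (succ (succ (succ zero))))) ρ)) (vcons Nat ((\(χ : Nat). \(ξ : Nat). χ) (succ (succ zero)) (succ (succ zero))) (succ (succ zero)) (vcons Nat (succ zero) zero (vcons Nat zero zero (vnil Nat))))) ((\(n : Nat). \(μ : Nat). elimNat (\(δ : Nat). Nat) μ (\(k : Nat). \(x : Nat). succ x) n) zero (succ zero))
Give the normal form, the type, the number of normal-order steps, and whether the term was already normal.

reduced normal form:
  \(θ : Nat). refl (Vec Nat (succ (succ (succ (succ zero))))) (vcons Nat (succ (succ (succ zero))) (succ (succ (succ (succ (succ zero))))) (vcons Nat (succ (succ zero)) (succ (succ zero)) (vcons Nat (succ zero) zero (vcons Nat zero zero (vnil Nat)))))
type:
  Nat -> Eq (Vec Nat (succ (succ (succ (succ zero))))) (vcons Nat (succ (succ (succ zero))) (succ (succ (succ (succ (succ zero))))) (vcons Nat (succ (succ zero)) (succ (succ zero)) (vcons Nat (succ zero) zero (vcons Nat zero zero (vnil Nat))))) (vcons Nat (succ (succ (succ zero))) (succ (succ (succ (succ (succ zero))))) (vcons Nat (succ (succ zero)) (succ (succ zero)) (vcons Nat (succ zero) zero (vcons Nat zero zero (vnil Nat)))))
normal-order step count: 8
already normal: no
first contracted redex: a beta-redex


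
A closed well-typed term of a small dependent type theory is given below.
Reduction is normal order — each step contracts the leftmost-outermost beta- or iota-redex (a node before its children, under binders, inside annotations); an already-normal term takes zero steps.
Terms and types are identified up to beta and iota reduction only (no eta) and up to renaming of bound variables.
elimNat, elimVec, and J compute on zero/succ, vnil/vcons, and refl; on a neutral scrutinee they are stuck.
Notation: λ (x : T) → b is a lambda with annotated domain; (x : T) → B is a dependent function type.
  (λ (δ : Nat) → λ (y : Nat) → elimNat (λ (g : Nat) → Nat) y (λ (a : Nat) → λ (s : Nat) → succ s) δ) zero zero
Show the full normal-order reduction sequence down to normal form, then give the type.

reduction (normal order):
  (λ (δ : Nat) → λ (y : Nat) → elimNat (λ (g : Nat) → Nat) y (λ (a : Nat) → λ (s : Nat) → succ s) δ) zero zero
  ~> (λ (δ : Nat) → elimNat (λ (y : Nat) → Nat) δ (λ (g : Nat) → λ (a : Nat) → succ a) zero) zero
  ~> elimNat (λ (δ : Nat) → Nat) zero (λ (y : Nat) → λ (g : Nat) → succ g) zero
  ~> zero
the term's type:
  Nat


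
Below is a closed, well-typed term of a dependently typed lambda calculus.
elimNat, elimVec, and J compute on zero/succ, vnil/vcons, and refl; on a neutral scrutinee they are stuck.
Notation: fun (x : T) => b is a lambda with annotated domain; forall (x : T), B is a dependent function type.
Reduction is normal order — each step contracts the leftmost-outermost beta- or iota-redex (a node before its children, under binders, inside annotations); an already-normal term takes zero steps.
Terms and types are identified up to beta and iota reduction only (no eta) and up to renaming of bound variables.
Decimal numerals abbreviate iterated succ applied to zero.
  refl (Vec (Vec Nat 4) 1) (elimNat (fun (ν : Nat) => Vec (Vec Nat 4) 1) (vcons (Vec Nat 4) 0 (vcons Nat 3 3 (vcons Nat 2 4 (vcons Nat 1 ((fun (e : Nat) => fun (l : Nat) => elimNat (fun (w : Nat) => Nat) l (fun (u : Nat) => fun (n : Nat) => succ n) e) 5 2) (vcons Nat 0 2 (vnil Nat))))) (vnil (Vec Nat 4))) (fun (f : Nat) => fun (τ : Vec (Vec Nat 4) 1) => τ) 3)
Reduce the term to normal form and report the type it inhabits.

reduced normal form:
  refl (Vec (Vec Nat 4) 1) (vcons (Vec Nat 4) 0 (vcons Nat 3 3 (vcons Nat 2 4 (vcons Nat 1 7 (vcons Nat 0 2 (vnil Nat))))) (vnil (Vec Nat 4)))
inferred type:
  Eq (Vec (Vec Nat 4) 1) (vcons (Vec Nat 4) 0 (vcons Nat 3 3 (vcons Nat 2 4 (vcons Nat 1 7 (vcons Nat 0 2 (vnil Nat))))) (vnil (Vec Nat 4))) (vcons (Vec Nat 4) 0 (vcons Nat 3 3 (vcons Nat 2 4 (vcons Nat 1 7 (vcons Nat 0 2 (vnil Nat))))) (vnil (Vec Nat 4)))


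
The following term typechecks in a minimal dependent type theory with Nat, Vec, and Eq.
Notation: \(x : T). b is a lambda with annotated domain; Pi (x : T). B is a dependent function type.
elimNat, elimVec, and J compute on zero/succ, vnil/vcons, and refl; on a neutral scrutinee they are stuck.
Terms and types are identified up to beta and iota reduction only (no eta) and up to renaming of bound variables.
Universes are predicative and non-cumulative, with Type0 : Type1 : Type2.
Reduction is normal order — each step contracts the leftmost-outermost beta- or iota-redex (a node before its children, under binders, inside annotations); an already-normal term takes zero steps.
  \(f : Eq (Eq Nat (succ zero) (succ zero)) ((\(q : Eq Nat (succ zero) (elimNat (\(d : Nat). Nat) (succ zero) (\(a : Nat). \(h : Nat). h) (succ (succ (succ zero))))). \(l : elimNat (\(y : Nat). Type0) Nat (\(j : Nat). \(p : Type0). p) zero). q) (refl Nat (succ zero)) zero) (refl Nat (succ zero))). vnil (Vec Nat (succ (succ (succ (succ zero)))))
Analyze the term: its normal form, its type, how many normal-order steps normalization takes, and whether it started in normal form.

resulting normal form:
  \(f : Eq (Eq Nat (succ zero) (succ zero)) (refl Nat (succ zero)) (refl Nat (succ zero))). vnil (Vec Nat (succ (succ (succ (succ zero)))))
the term's type:
  Pi (f : Eq (Eq Nat (succ zero) (succ zero)) (refl Nat (succ zero)) (refl Nat (succ zero))). Vec (Vec Nat (succ (succ (succ (succ zero))))) zero
reduction steps (normal order): 2
started in normal form: no
first contracted redex: a beta-redex


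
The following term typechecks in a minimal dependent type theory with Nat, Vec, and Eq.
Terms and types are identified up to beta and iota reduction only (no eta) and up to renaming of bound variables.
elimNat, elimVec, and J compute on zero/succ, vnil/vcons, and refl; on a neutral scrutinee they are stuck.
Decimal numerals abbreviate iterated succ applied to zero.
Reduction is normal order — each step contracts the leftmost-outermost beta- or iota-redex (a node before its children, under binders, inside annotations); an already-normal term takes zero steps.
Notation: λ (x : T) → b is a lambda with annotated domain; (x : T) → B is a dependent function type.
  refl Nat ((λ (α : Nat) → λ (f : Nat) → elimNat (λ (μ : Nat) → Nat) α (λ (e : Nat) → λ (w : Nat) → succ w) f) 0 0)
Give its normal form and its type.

resulting normal form:
  refl Nat 0
type:
  Eq Nat 0 0


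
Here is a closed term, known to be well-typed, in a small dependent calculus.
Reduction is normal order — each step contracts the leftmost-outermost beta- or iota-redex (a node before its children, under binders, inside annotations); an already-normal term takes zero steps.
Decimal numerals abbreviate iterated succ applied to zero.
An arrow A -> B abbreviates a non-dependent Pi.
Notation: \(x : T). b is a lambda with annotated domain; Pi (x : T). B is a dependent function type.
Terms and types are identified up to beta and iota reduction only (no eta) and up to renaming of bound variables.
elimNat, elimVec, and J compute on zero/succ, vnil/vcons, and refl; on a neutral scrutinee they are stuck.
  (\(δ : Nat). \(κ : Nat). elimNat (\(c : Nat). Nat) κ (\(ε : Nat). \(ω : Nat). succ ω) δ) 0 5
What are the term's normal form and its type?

normal form:
  5
type:
  Nat
observation: normalization takes exactly 3 steps under the normal-order strategy.


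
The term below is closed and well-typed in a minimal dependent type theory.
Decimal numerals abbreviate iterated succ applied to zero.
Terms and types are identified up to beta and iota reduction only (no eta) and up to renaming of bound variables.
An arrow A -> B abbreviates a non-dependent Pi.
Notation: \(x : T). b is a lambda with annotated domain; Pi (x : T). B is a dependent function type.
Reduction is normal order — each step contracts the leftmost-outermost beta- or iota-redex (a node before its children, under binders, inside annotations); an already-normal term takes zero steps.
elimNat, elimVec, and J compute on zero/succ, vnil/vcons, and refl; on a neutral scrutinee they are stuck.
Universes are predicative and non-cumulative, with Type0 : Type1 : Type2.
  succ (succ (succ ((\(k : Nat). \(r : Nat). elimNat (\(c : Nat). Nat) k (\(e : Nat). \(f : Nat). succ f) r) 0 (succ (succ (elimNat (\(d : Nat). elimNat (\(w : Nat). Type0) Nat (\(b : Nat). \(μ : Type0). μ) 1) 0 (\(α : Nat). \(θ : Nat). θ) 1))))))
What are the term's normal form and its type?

resulting normal form:
  5
inferred type:
  Nat
observation: 13 normal-order steps separate the term from its normal form.


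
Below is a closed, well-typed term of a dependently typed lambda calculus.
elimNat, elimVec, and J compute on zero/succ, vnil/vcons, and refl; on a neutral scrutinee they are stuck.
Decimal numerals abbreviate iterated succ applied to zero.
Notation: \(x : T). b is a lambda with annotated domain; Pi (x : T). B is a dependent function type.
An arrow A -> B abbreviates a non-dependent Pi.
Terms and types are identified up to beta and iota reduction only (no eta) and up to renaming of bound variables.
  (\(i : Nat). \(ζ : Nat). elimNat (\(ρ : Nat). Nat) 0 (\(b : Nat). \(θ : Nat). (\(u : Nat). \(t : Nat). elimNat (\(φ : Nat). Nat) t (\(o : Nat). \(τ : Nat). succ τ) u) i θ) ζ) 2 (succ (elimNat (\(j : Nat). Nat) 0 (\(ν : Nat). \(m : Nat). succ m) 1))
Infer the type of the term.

type:
  Nat


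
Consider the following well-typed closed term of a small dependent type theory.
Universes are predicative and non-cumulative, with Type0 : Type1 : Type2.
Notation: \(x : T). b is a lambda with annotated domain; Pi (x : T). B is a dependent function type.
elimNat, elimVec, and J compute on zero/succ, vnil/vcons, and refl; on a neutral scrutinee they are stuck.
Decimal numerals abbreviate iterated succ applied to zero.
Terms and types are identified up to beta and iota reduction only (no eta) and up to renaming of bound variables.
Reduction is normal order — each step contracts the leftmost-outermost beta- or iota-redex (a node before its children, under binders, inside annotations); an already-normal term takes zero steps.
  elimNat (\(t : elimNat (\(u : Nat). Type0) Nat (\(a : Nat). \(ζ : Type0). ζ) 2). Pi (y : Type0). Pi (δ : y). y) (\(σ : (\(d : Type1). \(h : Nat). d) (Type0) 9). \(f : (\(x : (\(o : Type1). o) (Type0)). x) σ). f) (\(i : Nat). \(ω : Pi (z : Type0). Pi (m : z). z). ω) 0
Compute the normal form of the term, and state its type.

resulting normal form:
  \(t : Type0). \(u : t). u
the term's type:
  Pi (t : Type0). Pi (u : t). t


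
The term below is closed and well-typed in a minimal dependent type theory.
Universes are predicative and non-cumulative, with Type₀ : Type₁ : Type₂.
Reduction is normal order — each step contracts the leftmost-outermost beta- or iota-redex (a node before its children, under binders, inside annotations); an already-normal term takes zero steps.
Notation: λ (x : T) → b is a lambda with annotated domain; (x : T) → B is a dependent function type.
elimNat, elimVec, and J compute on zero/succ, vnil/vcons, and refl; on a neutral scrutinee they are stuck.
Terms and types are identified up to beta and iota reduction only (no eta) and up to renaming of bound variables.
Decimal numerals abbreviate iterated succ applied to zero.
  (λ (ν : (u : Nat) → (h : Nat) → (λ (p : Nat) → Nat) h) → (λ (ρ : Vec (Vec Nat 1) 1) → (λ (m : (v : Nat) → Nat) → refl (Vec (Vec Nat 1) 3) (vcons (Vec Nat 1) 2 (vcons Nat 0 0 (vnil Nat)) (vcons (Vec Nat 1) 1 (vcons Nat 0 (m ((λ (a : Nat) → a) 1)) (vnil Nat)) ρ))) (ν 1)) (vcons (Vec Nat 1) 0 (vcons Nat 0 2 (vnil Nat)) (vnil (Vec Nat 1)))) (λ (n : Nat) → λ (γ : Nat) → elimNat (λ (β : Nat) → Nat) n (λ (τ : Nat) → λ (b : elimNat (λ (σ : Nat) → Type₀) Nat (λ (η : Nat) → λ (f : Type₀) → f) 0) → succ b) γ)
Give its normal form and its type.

normal form:
  refl (Vec (Vec Nat 1) 3) (vcons (Vec Nat 1) 2 (vcons Nat 0 0 (vnil Nat)) (vcons (Vec Nat 1) 1 (vcons Nat 0 2 (vnil Nat)) (vcons (Vec Nat 1) 0 (vcons Nat 0 2 (vnil Nat)) (vnil (Vec Nat 1)))))
the term's type:
  Eq (Vec (Vec Nat 1) 3) (vcons (Vec Nat 1) 2 (vcons Nat 0 0 (vnil Nat)) (vcons (Vec Nat 1) 1 (vcons Nat 0 2 (vnil Nat)) (vcons (Vec Nat 1) 0 (vcons Nat 0 2 (vnil Nat)) (vnil (Vec Nat 1))))) (vcons (Vec Nat 1) 2 (vcons Nat 0 0 (vnil Nat)) (vcons (Vec Nat 1) 1 (vcons Nat 0 2 (vnil Nat)) (vcons (Vec Nat 1) 0 (vcons Nat 0 2 (vnil Nat)) (vnil (Vec Nat 1)))))
observation: contracting a beta-redex first, the term normalizes in 11 steps.
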